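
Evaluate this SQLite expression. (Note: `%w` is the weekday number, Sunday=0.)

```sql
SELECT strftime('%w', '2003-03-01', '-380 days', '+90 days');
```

3

First apply '-380 days', '+90 days': 2003-03-01 → 2002-05-15.
2002-05-15 is a Wednesday; with Sunday=0 that is 3.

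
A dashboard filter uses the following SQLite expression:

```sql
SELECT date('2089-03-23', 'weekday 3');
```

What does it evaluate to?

2089-03-23

`weekday 3` advances to the next Wednesday; 2089-03-23 is already a Wednesday, so it stays at 2089-03-23.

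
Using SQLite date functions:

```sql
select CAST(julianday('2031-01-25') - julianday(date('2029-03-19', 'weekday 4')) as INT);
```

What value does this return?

`weekday 4` advances to the next Thursday; 2029-03-19 is a Monday, so it moves forward to 2029-03-22.
9 days remain in March 2029 after the 22nd (31 − 22).
Full months from April 2029 through December 2030 contribute their day counts.
Then 25 days into January 2031.
Total: 9 + 30 + 31 + 30 + 31 + 31 + 30 + 31 + 30 + 31 + 31 + 28 + 31 + 30 + 31 + 30 + 31 + 31 + 30 + 31 + 30 + 31 + 25 = 674.

674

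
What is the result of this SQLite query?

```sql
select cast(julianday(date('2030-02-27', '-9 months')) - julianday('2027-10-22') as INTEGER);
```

Adding -9 months to 2030-02-27 gives 2029-05-27.
9 days remain in October 2027 after the 22nd (31 − 22).
Full months from November 2027 through April 2029 contribute their day counts.
Then 27 days into May 2029.
Total: 9 + 30 + 31 + 31 + 29 + 31 + 30 + 31 + 30 + 31 + 31 + 30 + 31 + 30 + 31 + 31 + 28 + 31 + 30 + 27 = 583.

583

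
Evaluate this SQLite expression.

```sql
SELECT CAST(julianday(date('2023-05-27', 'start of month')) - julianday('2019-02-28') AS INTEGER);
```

1523

`start of month` rewinds 2023-05-27 to 2023-05-01.
0 days remain in February 2019 after the 28th (28 − 28).
Full months from March 2019 through April 2023 contribute their day counts.
Then 1 day into May 2023.
Total: 0 + 31 + 30 + 31 + 30 + 31 + 31 + 30 + 31 + 30 + 31 + 31 + 29 + 31 + 30 + 31 + 30 + 31 + 31 + 30 + 31 + 30 + 31 + 31 + 28 + 31 + 30 + 31 + 30 + 31 + 31 + 30 + 31 + 30 + 31 + 31 + 28 + 31 + 30 + 31 + 30 + 31 + 31 + 30 + 31 + 30 + 31 + 31 + 28 + 31 + 30 + 1 = 1523.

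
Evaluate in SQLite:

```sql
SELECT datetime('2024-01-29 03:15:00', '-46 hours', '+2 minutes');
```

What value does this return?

-46 hours from 2024-01-29 03:15:00 is 2024-01-27 05:15:00 (crosses midnight).
+2 minutes from 2024-01-27 05:15:00 is 2024-01-27 05:17:00.

2024-01-27 05:17:00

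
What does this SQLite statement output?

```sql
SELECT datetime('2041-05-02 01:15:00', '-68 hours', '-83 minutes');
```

-68 hours from 2041-05-02 01:15:00 is 2041-04-29 05:15:00 (crosses midnight).
83 minutes = 1h 23m; -83 minutes from 2041-04-29 05:15:00 is 2041-04-29 03:52:00.

2041-04-29 03:52:00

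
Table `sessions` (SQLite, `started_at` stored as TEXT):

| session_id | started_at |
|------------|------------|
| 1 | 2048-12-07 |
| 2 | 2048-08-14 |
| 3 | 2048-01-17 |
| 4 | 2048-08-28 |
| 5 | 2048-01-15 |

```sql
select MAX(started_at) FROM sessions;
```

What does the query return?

MAX over {2048-01-15, 2048-01-17, 2048-08-14, 2048-08-28, 2048-12-07}.

2048-12-07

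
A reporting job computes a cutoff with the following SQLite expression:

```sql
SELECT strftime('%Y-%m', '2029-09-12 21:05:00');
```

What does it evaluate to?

`%Y-%m` extracts the year-month: 2029-09.

2029-09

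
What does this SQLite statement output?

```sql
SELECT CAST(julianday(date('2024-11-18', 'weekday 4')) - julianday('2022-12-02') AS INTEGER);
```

720

`weekday 4` advances to the next Thursday; 2024-11-18 is a Monday, so it moves forward to 2024-11-21.
29 days remain in December 2022 after the 2nd (31 − 2).
Full months from January 2023 through October 2024 contribute their day counts.
Then 21 days into November 2024.
Total: 29 + 31 + 28 + 31 + 30 + 31 + 30 + 31 + 31 + 30 + 31 + 30 + 31 + 31 + 29 + 31 + 30 + 31 + 30 + 31 + 31 + 30 + 31 + 21 = 720.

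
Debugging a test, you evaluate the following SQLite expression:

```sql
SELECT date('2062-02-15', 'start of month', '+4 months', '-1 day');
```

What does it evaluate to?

2062-05-31

`start of month` rewinds 2062-02-15 to 2062-02-01.
Adding +4 months to 2062-02-01 gives 2062-06-01.
Going back 1 day from 2062-06-01 reaches 2062-05-31 (last day of May, 31 days).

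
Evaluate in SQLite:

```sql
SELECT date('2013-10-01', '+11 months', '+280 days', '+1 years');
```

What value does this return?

Adding +11 months to 2013-10-01 gives 2014-09-01.
Applying '+280 days' to 2014-09-01: counting 280 days forward gives 2015-06-08.
Adding +1 year to 2015-06-08 gives 2016-06-08.

2016-06-08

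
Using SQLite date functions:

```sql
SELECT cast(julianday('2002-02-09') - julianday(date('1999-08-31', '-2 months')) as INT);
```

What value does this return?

Adding -2 months to 1999-08-31 targets 1999-06-31. June 1999 has only 30 days, so SQLite normalizes the 1-day overflow forward to 1999-07-01.
30 days remain in July 1999 after the 1st (31 − 1).
Full months from August 1999 through January 2002 contribute their day counts.
Then 9 days into February 2002.
Total: 30 + 31 + 30 + 31 + 30 + 31 + 31 + 29 + 31 + 30 + 31 + 30 + 31 + 31 + 30 + 31 + 30 + 31 + 31 + 28 + 31 + 30 + 31 + 30 + 31 + 31 + 30 + 31 + 30 + 31 + 31 + 9 = 954.

954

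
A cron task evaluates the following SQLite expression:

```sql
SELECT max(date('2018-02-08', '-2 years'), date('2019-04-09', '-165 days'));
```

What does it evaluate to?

2018-10-26

date('2018-02-08', '-2 years') → 2016-02-08.
date('2019-04-09', '-165 days') → 2018-10-26.
Later of the two is 2018-10-26.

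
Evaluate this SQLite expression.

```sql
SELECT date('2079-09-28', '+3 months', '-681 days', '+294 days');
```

Adding +3 months to 2079-09-28 gives 2079-12-28.
Applying '-681 days' to 2079-12-28: counting 681 days back gives 2078-02-15.
Applying '+294 days' to 2078-02-15: counting 294 days forward gives 2078-12-06.

2078-12-06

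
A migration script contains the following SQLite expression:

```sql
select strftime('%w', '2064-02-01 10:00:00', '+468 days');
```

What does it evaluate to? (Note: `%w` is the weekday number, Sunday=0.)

4

First apply '+468 days': 2064-02-01 10:00:00 → 2065-05-14 10:00:00.
2065-05-14 is a Thursday; with Sunday=0 that is 4.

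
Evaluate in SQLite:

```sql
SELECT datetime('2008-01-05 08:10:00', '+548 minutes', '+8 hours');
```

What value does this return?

548 minutes = 9h 8m; +548 minutes from 2008-01-05 08:10:00 is 2008-01-05 17:18:00.
+8 hours from 2008-01-05 17:18:00 is 2008-01-06 01:18:00 (crosses midnight).

2008-01-06 01:18:00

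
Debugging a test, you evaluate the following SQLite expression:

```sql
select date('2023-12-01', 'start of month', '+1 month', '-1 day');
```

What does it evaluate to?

`start of month` rewinds 2023-12-01 to 2023-12-01.
Adding +1 month to 2023-12-01 gives 2024-01-01.
Going back 1 day from 2024-01-01 reaches 2023-12-31 (last day of December, 31 days).

2023-12-31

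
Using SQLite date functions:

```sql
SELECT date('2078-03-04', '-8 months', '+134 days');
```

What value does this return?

Adding -8 months to 2078-03-04 gives 2077-07-04.
Applying '+134 days' to 2077-07-04: counting 134 days forward gives 2077-11-15.

2077-11-15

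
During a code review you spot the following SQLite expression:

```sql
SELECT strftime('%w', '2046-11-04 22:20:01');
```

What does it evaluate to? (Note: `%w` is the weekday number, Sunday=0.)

2046-11-04 is a Sunday; with Sunday=0 that is 0.

0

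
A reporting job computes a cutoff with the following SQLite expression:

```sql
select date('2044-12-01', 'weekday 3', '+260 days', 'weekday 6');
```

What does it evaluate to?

`weekday 3` advances to the next Wednesday; 2044-12-01 is a Thursday, so it moves forward to 2044-12-07.
Applying '+260 days' to 2044-12-07: counting 260 days forward gives 2045-08-24.
`weekday 6` advances to the next Saturday; 2045-08-24 is a Thursday, so it moves forward to 2045-08-26.

2045-08-26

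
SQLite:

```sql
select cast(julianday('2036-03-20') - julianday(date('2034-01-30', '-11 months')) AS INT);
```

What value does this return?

1114

Adding -11 months to 2034-01-30 targets 2033-02-30. February 2033 has only 28 days, so SQLite normalizes the 2-day overflow forward to 2033-03-02.
29 days remain in March 2033 after the 2nd (31 − 2).
Full months from April 2033 through February 2036 contribute their day counts.
Then 20 days into March 2036.
Total: 29 + 30 + 31 + 30 + 31 + 31 + 30 + 31 + 30 + 31 + 31 + 28 + 31 + 30 + 31 + 30 + 31 + 31 + 30 + 31 + 30 + 31 + 31 + 28 + 31 + 30 + 31 + 30 + 31 + 31 + 30 + 31 + 30 + 31 + 31 + 29 + 20 = 1114.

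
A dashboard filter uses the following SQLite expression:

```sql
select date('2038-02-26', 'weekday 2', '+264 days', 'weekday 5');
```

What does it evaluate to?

2038-11-26

`weekday 2` advances to the next Tuesday; 2038-02-26 is a Friday, so it moves forward to 2038-03-02.
Applying '+264 days' to 2038-03-02: counting 264 days forward gives 2038-11-21.
`weekday 5` advances to the next Friday; 2038-11-21 is a Sunday, so it moves forward to 2038-11-26.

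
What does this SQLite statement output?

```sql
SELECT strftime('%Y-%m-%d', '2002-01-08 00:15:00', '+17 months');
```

2003-06-08

First apply '+17 months': 2002-01-08 00:15:00 → 2003-06-08 00:15:00.
`%Y-%m-%d` extracts the ISO date: 2003-06-08.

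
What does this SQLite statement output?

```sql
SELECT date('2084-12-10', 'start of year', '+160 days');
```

2084-06-09

`start of year` rewinds 2084-12-10 to 2084-01-01.
Applying '+160 days' to 2084-01-01: counting 160 days forward gives 2084-06-09.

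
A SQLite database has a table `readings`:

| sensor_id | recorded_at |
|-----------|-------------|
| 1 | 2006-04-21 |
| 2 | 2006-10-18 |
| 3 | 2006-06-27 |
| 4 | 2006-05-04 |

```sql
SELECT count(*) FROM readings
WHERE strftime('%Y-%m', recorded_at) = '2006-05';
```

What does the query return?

Rows with year-month 2006-05: 2006-05-04 → 1.

1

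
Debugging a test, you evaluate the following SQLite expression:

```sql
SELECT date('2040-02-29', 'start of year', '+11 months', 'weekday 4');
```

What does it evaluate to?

`start of year` rewinds 2040-02-29 to 2040-01-01.
Adding +11 months to 2040-01-01 gives 2040-12-01.
`weekday 4` advances to the next Thursday; 2040-12-01 is a Saturday, so it moves forward to 2040-12-06.

2040-12-06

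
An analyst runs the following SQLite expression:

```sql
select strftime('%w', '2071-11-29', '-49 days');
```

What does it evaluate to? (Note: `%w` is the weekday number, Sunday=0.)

First apply '-49 days': 2071-11-29 → 2071-10-11.
2071-10-11 is a Sunday; with Sunday=0 that is 0.

0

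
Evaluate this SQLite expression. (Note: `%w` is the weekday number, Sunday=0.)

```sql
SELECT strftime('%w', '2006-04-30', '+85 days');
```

First apply '+85 days': 2006-04-30 → 2006-07-24.
2006-07-24 is a Monday; with Sunday=0 that is 1.

1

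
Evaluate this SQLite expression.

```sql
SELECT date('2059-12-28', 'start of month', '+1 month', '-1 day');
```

2059-12-31

`start of month` rewinds 2059-12-28 to 2059-12-01.
Adding +1 month to 2059-12-01 gives 2060-01-01.
Going back 1 day from 2060-01-01 reaches 2059-12-31 (last day of December, 31 days).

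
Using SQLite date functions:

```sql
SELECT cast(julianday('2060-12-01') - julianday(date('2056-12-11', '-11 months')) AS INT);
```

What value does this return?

1786

Adding -11 months to 2056-12-11 gives 2056-01-11.
20 days remain in January 2056 after the 11th (31 − 11).
Full months from February 2056 through November 2060 contribute their day counts.
Then 1 day into December 2060.
Total: 20 + 29 + 31 + 30 + 31 + 30 + 31 + 31 + 30 + 31 + 30 + 31 + 31 + 28 + 31 + 30 + 31 + 30 + 31 + 31 + 30 + 31 + 30 + 31 + 31 + 28 + 31 + 30 + 31 + 30 + 31 + 31 + 30 + 31 + 30 + 31 + 31 + 28 + 31 + 30 + 31 + 30 + 31 + 31 + 30 + 31 + 30 + 31 + 31 + 29 + 31 + 30 + 31 + 30 + 31 + 31 + 30 + 31 + 30 + 1 = 1786.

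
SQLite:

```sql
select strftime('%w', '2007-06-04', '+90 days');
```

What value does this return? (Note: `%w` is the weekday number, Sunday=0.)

First apply '+90 days': 2007-06-04 → 2007-09-02.
2007-09-02 is a Sunday; with Sunday=0 that is 0.

0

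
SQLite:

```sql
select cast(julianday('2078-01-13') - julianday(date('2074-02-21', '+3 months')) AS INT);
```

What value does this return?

1333

Adding +3 months to 2074-02-21 gives 2074-05-21.
10 days remain in May 2074 after the 21st (31 − 21).
Full months from June 2074 through December 2077 contribute their day counts.
Then 13 days into January 2078.
Total: 10 + 30 + 31 + 31 + 30 + 31 + 30 + 31 + 31 + 28 + 31 + 30 + 31 + 30 + 31 + 31 + 30 + 31 + 30 + 31 + 31 + 29 + 31 + 30 + 31 + 30 + 31 + 31 + 30 + 31 + 30 + 31 + 31 + 28 + 31 + 30 + 31 + 30 + 31 + 31 + 30 + 31 + 30 + 31 + 13 = 1333.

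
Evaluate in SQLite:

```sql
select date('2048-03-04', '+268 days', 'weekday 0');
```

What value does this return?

2048-11-29

Applying '+268 days' to 2048-03-04: counting 268 days forward gives 2048-11-27.
`weekday 0` advances to the next Sunday; 2048-11-27 is a Friday, so it moves forward to 2048-11-29.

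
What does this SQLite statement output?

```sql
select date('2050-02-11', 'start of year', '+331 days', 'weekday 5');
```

2050-12-02

`start of year` rewinds 2050-02-11 to 2050-01-01.
Applying '+331 days' to 2050-01-01: counting 331 days forward gives 2050-11-28.
`weekday 5` advances to the next Friday; 2050-11-28 is a Monday, so it moves forward to 2050-12-02.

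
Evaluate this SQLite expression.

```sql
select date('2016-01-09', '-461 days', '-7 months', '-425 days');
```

Applying '-461 days' to 2016-01-09: counting 461 days back gives 2014-10-05.
Adding -7 months to 2014-10-05 gives 2014-03-05.
Applying '-425 days' to 2014-03-05: counting 425 days back gives 2013-01-04.

2013-01-04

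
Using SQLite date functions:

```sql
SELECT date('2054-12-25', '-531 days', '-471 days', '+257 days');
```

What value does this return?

2052-12-10

Applying '-531 days' to 2054-12-25: counting 531 days back gives 2053-07-12.
Applying '-471 days' to 2053-07-12: counting 471 days back gives 2052-03-28.
Applying '+257 days' to 2052-03-28: counting 257 days forward gives 2052-12-10.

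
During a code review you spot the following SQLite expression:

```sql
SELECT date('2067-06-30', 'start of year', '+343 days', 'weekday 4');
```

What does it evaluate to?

2067-12-15

`start of year` rewinds 2067-06-30 to 2067-01-01.
Applying '+343 days' to 2067-01-01: counting 343 days forward gives 2067-12-10.
`weekday 4` advances to the next Thursday; 2067-12-10 is a Saturday, so it moves forward to 2067-12-15.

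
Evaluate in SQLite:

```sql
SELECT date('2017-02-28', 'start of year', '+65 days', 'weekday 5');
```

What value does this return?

`start of year` rewinds 2017-02-28 to 2017-01-01.
Applying '+65 days' to 2017-01-01: counting 65 days forward gives 2017-03-07.
`weekday 5` advances to the next Friday; 2017-03-07 is a Tuesday, so it moves forward to 2017-03-10.

2017-03-10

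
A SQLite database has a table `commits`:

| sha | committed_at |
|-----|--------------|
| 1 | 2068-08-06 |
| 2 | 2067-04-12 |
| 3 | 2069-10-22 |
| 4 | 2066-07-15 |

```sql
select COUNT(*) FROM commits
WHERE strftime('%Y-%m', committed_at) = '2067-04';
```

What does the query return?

1

Rows with year-month 2067-04: 2067-04-12 → 1.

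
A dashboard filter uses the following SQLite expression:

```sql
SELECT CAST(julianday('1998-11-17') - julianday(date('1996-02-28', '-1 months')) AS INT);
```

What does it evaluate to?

Adding -1 month to 1996-02-28 gives 1996-01-28.
3 days remain in January 1996 after the 28th (31 − 28).
Full months from February 1996 through October 1998 contribute their day counts.
Then 17 days into November 1998.
Total: 3 + 29 + 31 + 30 + 31 + 30 + 31 + 31 + 30 + 31 + 30 + 31 + 31 + 28 + 31 + 30 + 31 + 30 + 31 + 31 + 30 + 31 + 30 + 31 + 31 + 28 + 31 + 30 + 31 + 30 + 31 + 31 + 30 + 31 + 17 = 1024.

1024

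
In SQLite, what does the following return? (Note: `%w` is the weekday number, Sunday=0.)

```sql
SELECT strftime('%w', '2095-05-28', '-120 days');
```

First apply '-120 days': 2095-05-28 → 2095-01-28.
2095-01-28 is a Friday; with Sunday=0 that is 5.

5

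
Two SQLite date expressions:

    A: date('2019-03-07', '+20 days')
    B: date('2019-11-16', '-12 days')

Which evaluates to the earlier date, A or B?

A

A = 2019-03-27.
B = 2019-11-04.
A is earlier.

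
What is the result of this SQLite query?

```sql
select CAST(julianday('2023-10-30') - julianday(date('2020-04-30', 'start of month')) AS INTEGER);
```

`start of month` rewinds 2020-04-30 to 2020-04-01.
29 days remain in April 2020 after the 1st (30 − 1).
Full months from May 2020 through September 2023 contribute their day counts.
Then 30 days into October 2023.
Total: 29 + 31 + 30 + 31 + 31 + 30 + 31 + 30 + 31 + 31 + 28 + 31 + 30 + 31 + 30 + 31 + 31 + 30 + 31 + 30 + 31 + 31 + 28 + 31 + 30 + 31 + 30 + 31 + 31 + 30 + 31 + 30 + 31 + 31 + 28 + 31 + 30 + 31 + 30 + 31 + 31 + 30 + 30 = 1307.

1307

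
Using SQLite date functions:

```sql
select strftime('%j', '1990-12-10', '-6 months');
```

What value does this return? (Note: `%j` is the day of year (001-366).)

161

First apply '-6 months': 1990-12-10 → 1990-06-10.
Day-of-year for 1990-06-10: days since 1990-01-01 inclusive = 161, zero-padded to 161.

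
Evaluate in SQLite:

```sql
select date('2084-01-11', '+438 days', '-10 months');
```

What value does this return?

2084-05-24

Applying '+438 days' to 2084-01-11: counting 438 days forward gives 2085-03-24.
Adding -10 months to 2085-03-24 gives 2084-05-24.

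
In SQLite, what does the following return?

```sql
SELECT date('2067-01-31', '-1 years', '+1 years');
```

Adding -1 year to 2067-01-31 gives 2066-01-31.
Adding +1 year to 2066-01-31 gives 2067-01-31.

2067-01-31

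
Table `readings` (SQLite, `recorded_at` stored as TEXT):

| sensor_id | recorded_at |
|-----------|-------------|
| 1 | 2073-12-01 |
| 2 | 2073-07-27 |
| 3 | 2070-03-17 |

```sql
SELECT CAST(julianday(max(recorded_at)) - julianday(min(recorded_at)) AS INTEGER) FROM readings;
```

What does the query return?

1355

MIN = 2070-03-17, MAX = 2073-12-01.
14 days remain in March 2070 after the 17th (31 − 17).
Full months from April 2070 through November 2073 contribute their day counts.
Then 1 day into December 2073.
Total: 14 + 30 + 31 + 30 + 31 + 31 + 30 + 31 + 30 + 31 + 31 + 28 + 31 + 30 + 31 + 30 + 31 + 31 + 30 + 31 + 30 + 31 + 31 + 29 + 31 + 30 + 31 + 30 + 31 + 31 + 30 + 31 + 30 + 31 + 31 + 28 + 31 + 30 + 31 + 30 + 31 + 31 + 30 + 31 + 30 + 1 = 1355.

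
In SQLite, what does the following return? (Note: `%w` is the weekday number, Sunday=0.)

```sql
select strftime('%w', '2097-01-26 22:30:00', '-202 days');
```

First apply '-202 days': 2097-01-26 22:30:00 → 2096-07-08 22:30:00.
2096-07-08 is a Sunday; with Sunday=0 that is 0.

0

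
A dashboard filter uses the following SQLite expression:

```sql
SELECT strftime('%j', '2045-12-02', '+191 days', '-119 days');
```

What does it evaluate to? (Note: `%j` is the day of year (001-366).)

First apply '+191 days', '-119 days': 2045-12-02 → 2046-02-12.
Day-of-year for 2046-02-12: days since 2046-01-01 inclusive = 43, zero-padded to 043.

043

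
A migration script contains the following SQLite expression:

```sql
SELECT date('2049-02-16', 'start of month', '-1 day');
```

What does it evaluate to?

2049-01-31

`start of month` rewinds 2049-02-16 to 2049-02-01.
Going back 1 day from 2049-02-01 reaches 2049-01-31 (last day of January, 31 days).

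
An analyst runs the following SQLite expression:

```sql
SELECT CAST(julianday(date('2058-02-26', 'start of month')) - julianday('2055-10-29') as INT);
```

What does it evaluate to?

826

`start of month` rewinds 2058-02-26 to 2058-02-01.
2 days remain in October 2055 after the 29th (31 − 29).
Full months from November 2055 through January 2058 contribute their day counts.
Then 1 day into February 2058.
Total: 2 + 30 + 31 + 31 + 29 + 31 + 30 + 31 + 30 + 31 + 31 + 30 + 31 + 30 + 31 + 31 + 28 + 31 + 30 + 31 + 30 + 31 + 31 + 30 + 31 + 30 + 31 + 31 + 1 = 826.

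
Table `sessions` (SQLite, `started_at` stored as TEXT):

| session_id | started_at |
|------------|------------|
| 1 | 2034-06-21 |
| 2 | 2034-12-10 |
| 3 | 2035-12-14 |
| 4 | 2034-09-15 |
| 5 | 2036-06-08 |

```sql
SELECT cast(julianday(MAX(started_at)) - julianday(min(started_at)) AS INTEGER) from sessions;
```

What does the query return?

MIN = 2034-06-21, MAX = 2036-06-08.
9 days remain in June 2034 after the 21st (30 − 21).
Full months from July 2034 through May 2036 contribute their day counts.
Then 8 days into June 2036.
Total: 9 + 31 + 31 + 30 + 31 + 30 + 31 + 31 + 28 + 31 + 30 + 31 + 30 + 31 + 31 + 30 + 31 + 30 + 31 + 31 + 29 + 31 + 30 + 31 + 8 = 718.

718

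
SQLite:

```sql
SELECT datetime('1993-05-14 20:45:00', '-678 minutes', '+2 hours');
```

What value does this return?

678 minutes = 11h 18m; -678 minutes from 1993-05-14 20:45:00 is 1993-05-14 09:27:00.
+2 hours from 1993-05-14 09:27:00 is 1993-05-14 11:27:00.

1993-05-14 11:27:00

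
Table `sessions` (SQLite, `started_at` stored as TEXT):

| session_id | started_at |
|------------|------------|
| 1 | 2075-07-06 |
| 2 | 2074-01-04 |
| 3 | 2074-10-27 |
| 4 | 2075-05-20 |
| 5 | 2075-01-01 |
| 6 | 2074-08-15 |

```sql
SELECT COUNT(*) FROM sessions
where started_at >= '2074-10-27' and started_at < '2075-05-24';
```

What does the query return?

Rows in [2074-10-27, 2075-05-24): 2074-10-27, 2075-05-20, 2075-01-01 → 3 rows.

3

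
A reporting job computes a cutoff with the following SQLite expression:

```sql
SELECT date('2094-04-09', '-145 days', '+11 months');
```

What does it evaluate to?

Applying '-145 days' to 2094-04-09: counting 145 days back gives 2093-11-15.
Adding +11 months to 2093-11-15 gives 2094-10-15.

2094-10-15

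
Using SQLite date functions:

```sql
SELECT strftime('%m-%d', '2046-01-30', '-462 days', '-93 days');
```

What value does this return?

07-24

First apply '-462 days', '-93 days': 2046-01-30 → 2044-07-24.
`%m-%d` extracts the month-day: 07-24.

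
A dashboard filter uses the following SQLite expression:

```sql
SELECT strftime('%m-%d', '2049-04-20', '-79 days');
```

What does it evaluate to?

First apply '-79 days': 2049-04-20 → 2049-01-31.
`%m-%d` extracts the month-day: 01-31.

01-31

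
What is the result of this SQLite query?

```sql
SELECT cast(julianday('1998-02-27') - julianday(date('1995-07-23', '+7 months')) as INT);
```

Adding +7 months to 1995-07-23 gives 1996-02-23.
6 days remain in February 1996 after the 23rd (29 − 23).
Full months from March 1996 through January 1998 contribute their day counts.
Then 27 days into February 1998.
Total: 6 + 31 + 30 + 31 + 30 + 31 + 31 + 30 + 31 + 30 + 31 + 31 + 28 + 31 + 30 + 31 + 30 + 31 + 31 + 30 + 31 + 30 + 31 + 31 + 27 = 735.

735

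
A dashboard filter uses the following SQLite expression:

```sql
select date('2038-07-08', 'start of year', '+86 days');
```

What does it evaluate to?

2038-03-28

`start of year` rewinds 2038-07-08 to 2038-01-01.
Applying '+86 days' to 2038-01-01: counting 86 days forward gives 2038-03-28.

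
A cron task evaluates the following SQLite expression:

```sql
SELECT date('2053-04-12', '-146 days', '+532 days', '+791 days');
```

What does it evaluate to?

Applying '-146 days' to 2053-04-12: counting 146 days back gives 2052-11-17.
Applying '+532 days' to 2052-11-17: counting 532 days forward gives 2054-05-03.
Applying '+791 days' to 2054-05-03: counting 791 days forward gives 2056-07-02.

2056-07-02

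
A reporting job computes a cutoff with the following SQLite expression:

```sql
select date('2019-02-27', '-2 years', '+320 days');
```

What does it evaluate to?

Adding -2 years to 2019-02-27 gives 2017-02-27.
Applying '+320 days' to 2017-02-27: counting 320 days forward gives 2018-01-13.

2018-01-13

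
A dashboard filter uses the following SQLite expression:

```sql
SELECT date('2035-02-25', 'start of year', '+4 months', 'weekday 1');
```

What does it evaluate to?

`start of year` rewinds 2035-02-25 to 2035-01-01.
Adding +4 months to 2035-01-01 gives 2035-05-01.
`weekday 1` advances to the next Monday; 2035-05-01 is a Tuesday, so it moves forward to 2035-05-07.

2035-05-07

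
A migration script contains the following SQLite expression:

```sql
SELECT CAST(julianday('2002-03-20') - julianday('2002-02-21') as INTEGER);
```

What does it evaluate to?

27

7 days remain in February 2002 after the 21st (28 − 21).
Then 20 days into March 2002.
Total: 7 + 20 = 27.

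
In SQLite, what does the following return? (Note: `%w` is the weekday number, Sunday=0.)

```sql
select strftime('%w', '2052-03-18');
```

1

2052-03-18 is a Monday; with Sunday=0 that is 1.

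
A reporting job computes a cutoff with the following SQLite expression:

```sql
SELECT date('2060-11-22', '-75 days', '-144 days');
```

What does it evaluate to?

Applying '-75 days' to 2060-11-22: counting 75 days back gives 2060-09-08.
Applying '-144 days' to 2060-09-08: counting 144 days back gives 2060-04-17.

2060-04-17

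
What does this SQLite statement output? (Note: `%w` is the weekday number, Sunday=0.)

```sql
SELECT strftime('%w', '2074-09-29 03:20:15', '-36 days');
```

First apply '-36 days': 2074-09-29 03:20:15 → 2074-08-24 03:20:15.
2074-08-24 is a Friday; with Sunday=0 that is 5.

5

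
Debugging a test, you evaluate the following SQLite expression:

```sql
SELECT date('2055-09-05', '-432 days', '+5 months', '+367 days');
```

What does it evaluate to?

Applying '-432 days' to 2055-09-05: counting 432 days back gives 2054-06-30.
Adding +5 months to 2054-06-30 gives 2054-11-30.
Applying '+367 days' to 2054-11-30: counting 367 days forward gives 2055-12-02.

2055-12-02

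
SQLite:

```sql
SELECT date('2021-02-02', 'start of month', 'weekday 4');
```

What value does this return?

`start of month` rewinds 2021-02-02 to 2021-02-01.
`weekday 4` advances to the next Thursday; 2021-02-01 is a Monday, so it moves forward to 2021-02-04.

2021-02-04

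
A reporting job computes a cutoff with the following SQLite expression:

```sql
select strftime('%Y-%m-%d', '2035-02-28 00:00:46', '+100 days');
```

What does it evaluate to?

2035-06-08

First apply '+100 days': 2035-02-28 00:00:46 → 2035-06-08 00:00:46.
`%Y-%m-%d` extracts the ISO date: 2035-06-08.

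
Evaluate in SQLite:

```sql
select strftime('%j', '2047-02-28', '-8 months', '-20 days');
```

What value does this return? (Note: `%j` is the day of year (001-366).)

First apply '-8 months', '-20 days': 2047-02-28 → 2046-06-08.
Day-of-year for 2046-06-08: days since 2046-01-01 inclusive = 159, zero-padded to 159.

159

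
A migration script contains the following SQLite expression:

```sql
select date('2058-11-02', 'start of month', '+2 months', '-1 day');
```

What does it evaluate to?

2058-12-31

`start of month` rewinds 2058-11-02 to 2058-11-01.
Adding +2 months to 2058-11-01 gives 2059-01-01.
Going back 1 day from 2059-01-01 reaches 2058-12-31 (last day of December, 31 days).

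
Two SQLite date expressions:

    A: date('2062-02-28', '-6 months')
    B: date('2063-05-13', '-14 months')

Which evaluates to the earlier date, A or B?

A

A = 2061-08-28.
B = 2062-03-13.
A is earlier.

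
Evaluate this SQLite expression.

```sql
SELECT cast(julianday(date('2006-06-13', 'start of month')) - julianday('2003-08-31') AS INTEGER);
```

1005

`start of month` rewinds 2006-06-13 to 2006-06-01.
0 days remain in August 2003 after the 31st (31 − 31).
Full months from September 2003 through May 2006 contribute their day counts.
Then 1 day into June 2006.
Total: 0 + 30 + 31 + 30 + 31 + 31 + 29 + 31 + 30 + 31 + 30 + 31 + 31 + 30 + 31 + 30 + 31 + 31 + 28 + 31 + 30 + 31 + 30 + 31 + 31 + 30 + 31 + 30 + 31 + 31 + 28 + 31 + 30 + 31 + 1 = 1005.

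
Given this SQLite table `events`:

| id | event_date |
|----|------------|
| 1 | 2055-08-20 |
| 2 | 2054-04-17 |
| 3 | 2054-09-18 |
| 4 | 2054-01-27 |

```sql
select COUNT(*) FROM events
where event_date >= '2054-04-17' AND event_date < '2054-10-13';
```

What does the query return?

2

Rows in [2054-04-17, 2054-10-13): 2054-04-17, 2054-09-18 → 2 rows.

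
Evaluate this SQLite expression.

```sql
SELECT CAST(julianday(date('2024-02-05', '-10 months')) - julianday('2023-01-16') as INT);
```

79

Adding -10 months to 2024-02-05 gives 2023-04-05.
15 days remain in January 2023 after the 16th (31 − 16).
February 2023: 28 days.
March 2023: 31 days.
Then 5 days into April 2023.
Total: 15 + 28 + 31 + 5 = 79.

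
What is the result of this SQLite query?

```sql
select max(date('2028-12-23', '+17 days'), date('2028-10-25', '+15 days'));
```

date('2028-12-23', '+17 days') → 2029-01-09.
date('2028-10-25', '+15 days') → 2028-11-09.
Later of the two is 2029-01-09.

2029-01-09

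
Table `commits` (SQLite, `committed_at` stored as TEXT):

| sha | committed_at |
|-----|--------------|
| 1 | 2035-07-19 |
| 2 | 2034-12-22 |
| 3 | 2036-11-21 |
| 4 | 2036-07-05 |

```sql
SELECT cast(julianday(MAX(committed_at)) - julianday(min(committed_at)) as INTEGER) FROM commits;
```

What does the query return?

MIN = 2034-12-22, MAX = 2036-11-21.
9 days remain in December 2034 after the 22nd (31 − 22).
Full months from January 2035 through October 2036 contribute their day counts.
Then 21 days into November 2036.
Total: 9 + 31 + 28 + 31 + 30 + 31 + 30 + 31 + 31 + 30 + 31 + 30 + 31 + 31 + 29 + 31 + 30 + 31 + 30 + 31 + 31 + 30 + 31 + 21 = 700.

700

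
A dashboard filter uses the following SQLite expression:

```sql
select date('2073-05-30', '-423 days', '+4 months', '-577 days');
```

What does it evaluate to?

Applying '-423 days' to 2073-05-30: counting 423 days back gives 2072-04-02.
Adding +4 months to 2072-04-02 gives 2072-08-02.
Applying '-577 days' to 2072-08-02: counting 577 days back gives 2071-01-03.

2071-01-03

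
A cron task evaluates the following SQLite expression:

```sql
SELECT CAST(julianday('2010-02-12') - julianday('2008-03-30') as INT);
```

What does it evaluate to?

1 day remains in March 2008 after the 30th (31 − 30).
Full months from April 2008 through January 2010 contribute their day counts.
Then 12 days into February 2010.
Total: 1 + 30 + 31 + 30 + 31 + 31 + 30 + 31 + 30 + 31 + 31 + 28 + 31 + 30 + 31 + 30 + 31 + 31 + 30 + 31 + 30 + 31 + 31 + 12 = 684.

684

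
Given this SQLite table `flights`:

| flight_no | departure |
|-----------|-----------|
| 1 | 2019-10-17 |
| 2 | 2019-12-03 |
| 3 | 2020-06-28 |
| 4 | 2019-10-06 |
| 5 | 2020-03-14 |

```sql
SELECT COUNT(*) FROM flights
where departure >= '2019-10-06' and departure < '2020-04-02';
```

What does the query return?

4

Rows in [2019-10-06, 2020-04-02): 2019-10-17, 2019-12-03, 2019-10-06, 2020-03-14 → 4 rows.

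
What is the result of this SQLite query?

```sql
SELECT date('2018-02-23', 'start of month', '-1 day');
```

2018-01-31

`start of month` rewinds 2018-02-23 to 2018-02-01.
Going back 1 day from 2018-02-01 reaches 2018-01-31 (last day of January, 31 days).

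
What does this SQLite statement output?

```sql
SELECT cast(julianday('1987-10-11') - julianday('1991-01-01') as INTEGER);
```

20 days remain in October 1987 after the 11th (31 − 11).
Full months from November 1987 through December 1990 contribute their day counts.
Then 1 day into January 1991.
Total: 20 + 30 + 31 + 31 + 29 + 31 + 30 + 31 + 30 + 31 + 31 + 30 + 31 + 30 + 31 + 31 + 28 + 31 + 30 + 31 + 30 + 31 + 31 + 30 + 31 + 30 + 31 + 31 + 28 + 31 + 30 + 31 + 30 + 31 + 31 + 30 + 31 + 30 + 31 + 1 = 1178.
The subtraction is earlier − later, so the result is −1178 → -1178.

-1178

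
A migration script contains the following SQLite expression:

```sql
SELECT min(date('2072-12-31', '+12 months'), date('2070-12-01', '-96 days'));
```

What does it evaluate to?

date('2072-12-31', '+12 months') → 2073-12-31.
date('2070-12-01', '-96 days') → 2070-08-27.
Earlier of the two is 2070-08-27.

2070-08-27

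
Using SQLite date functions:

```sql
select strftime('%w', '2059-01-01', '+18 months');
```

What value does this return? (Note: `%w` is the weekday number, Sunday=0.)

4

First apply '+18 months': 2059-01-01 → 2060-07-01.
2060-07-01 is a Thursday; with Sunday=0 that is 4.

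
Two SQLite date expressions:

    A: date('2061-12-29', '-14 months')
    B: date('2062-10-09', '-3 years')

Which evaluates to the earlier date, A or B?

A = 2060-10-29.
B = 2059-10-09.
B is earlier.

B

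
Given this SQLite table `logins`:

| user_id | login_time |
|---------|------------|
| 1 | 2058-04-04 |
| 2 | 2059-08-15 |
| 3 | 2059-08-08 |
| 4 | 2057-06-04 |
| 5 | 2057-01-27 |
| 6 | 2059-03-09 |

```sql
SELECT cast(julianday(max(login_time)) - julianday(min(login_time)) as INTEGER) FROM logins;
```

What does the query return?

MIN = 2057-01-27, MAX = 2059-08-15.
4 days remain in January 2057 after the 27th (31 − 27).
Full months from February 2057 through July 2059 contribute their day counts.
Then 15 days into August 2059.
Total: 4 + 28 + 31 + 30 + 31 + 30 + 31 + 31 + 30 + 31 + 30 + 31 + 31 + 28 + 31 + 30 + 31 + 30 + 31 + 31 + 30 + 31 + 30 + 31 + 31 + 28 + 31 + 30 + 31 + 30 + 31 + 15 = 930.

930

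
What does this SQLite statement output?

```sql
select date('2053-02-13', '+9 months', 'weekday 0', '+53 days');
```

2054-01-08

Adding +9 months to 2053-02-13 gives 2053-11-13.
`weekday 0` advances to the next Sunday; 2053-11-13 is a Thursday, so it moves forward to 2053-11-16.
Applying '+53 days' to 2053-11-16: counting 53 days forward gives 2054-01-08.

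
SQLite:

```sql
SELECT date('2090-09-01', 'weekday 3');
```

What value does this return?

`weekday 3` advances to the next Wednesday; 2090-09-01 is a Friday, so it moves forward to 2090-09-06.

2090-09-06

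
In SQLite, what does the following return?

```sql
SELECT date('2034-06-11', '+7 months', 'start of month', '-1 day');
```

2034-12-31

Adding +7 months to 2034-06-11 gives 2035-01-11.
`start of month` rewinds 2035-01-11 to 2035-01-01.
Going back 1 day from 2035-01-01 reaches 2034-12-31 (last day of December, 31 days).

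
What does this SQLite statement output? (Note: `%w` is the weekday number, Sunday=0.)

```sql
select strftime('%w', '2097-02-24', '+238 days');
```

0

First apply '+238 days': 2097-02-24 → 2097-10-20.
2097-10-20 is a Sunday; with Sunday=0 that is 0.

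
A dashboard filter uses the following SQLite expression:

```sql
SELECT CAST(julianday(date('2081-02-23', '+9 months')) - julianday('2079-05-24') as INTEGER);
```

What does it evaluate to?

914

Adding +9 months to 2081-02-23 gives 2081-11-23.
7 days remain in May 2079 after the 24th (31 − 24).
Full months from June 2079 through October 2081 contribute their day counts.
Then 23 days into November 2081.
Total: 7 + 30 + 31 + 31 + 30 + 31 + 30 + 31 + 31 + 29 + 31 + 30 + 31 + 30 + 31 + 31 + 30 + 31 + 30 + 31 + 31 + 28 + 31 + 30 + 31 + 30 + 31 + 31 + 30 + 31 + 23 = 914.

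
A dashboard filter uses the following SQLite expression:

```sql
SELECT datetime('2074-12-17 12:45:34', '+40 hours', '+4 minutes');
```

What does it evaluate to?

2074-12-19 04:49:34

+40 hours from 2074-12-17 12:45:34 is 2074-12-19 04:45:34 (crosses midnight).
+4 minutes from 2074-12-19 04:45:34 is 2074-12-19 04:49:34.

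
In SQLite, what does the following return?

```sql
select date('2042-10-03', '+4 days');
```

Advancing 4 more days within October lands on 2042-10-07.

2042-10-07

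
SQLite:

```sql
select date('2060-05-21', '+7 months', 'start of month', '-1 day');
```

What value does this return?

Adding +7 months to 2060-05-21 gives 2060-12-21.
`start of month` rewinds 2060-12-21 to 2060-12-01.
Going back 1 day from 2060-12-01 reaches 2060-11-30 (last day of November, 30 days).

2060-11-30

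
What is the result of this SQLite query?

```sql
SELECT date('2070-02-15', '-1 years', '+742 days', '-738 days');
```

2069-02-19

Adding -1 year to 2070-02-15 gives 2069-02-15.
Applying '+742 days' to 2069-02-15: counting 742 days forward gives 2071-02-27.
Applying '-738 days' to 2071-02-27: counting 738 days back gives 2069-02-19.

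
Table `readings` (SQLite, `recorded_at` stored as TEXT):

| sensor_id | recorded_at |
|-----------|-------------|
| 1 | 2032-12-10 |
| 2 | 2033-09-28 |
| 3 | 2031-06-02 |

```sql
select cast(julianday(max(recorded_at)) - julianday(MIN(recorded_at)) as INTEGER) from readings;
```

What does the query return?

MIN = 2031-06-02, MAX = 2033-09-28.
28 days remain in June 2031 after the 2nd (30 − 2).
Full months from July 2031 through August 2033 contribute their day counts.
Then 28 days into September 2033.
Total: 28 + 31 + 31 + 30 + 31 + 30 + 31 + 31 + 29 + 31 + 30 + 31 + 30 + 31 + 31 + 30 + 31 + 30 + 31 + 31 + 28 + 31 + 30 + 31 + 30 + 31 + 31 + 28 = 849.

849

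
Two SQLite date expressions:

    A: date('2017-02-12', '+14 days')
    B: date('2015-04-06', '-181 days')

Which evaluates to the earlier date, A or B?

A = 2017-02-26.
B = 2014-10-07.
B is earlier.

B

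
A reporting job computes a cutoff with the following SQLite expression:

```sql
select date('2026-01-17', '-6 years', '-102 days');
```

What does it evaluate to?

2019-10-07

Adding -6 years to 2026-01-17 gives 2020-01-17.
Applying '-102 days' to 2020-01-17: counting 102 days back gives 2019-10-07.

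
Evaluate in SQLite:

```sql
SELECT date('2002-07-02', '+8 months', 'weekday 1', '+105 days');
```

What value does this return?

2003-06-16

Adding +8 months to 2002-07-02 gives 2003-03-02.
`weekday 1` advances to the next Monday; 2003-03-02 is a Sunday, so it moves forward to 2003-03-03.
Applying '+105 days' to 2003-03-03: counting 105 days forward gives 2003-06-16.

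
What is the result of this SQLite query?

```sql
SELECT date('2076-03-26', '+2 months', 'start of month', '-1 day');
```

2076-04-30

Adding +2 months to 2076-03-26 gives 2076-05-26.
`start of month` rewinds 2076-05-26 to 2076-05-01.
Going back 1 day from 2076-05-01 reaches 2076-04-30 (last day of April, 30 days).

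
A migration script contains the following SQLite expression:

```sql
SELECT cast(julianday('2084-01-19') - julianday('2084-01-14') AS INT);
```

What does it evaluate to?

Both dates are in January 2084: 19 − 14 = 5.

5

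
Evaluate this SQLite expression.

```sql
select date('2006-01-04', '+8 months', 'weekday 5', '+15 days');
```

Adding +8 months to 2006-01-04 gives 2006-09-04.
`weekday 5` advances to the next Friday; 2006-09-04 is a Monday, so it moves forward to 2006-09-08.
Advancing 15 more days within September lands on 2006-09-23.

2006-09-23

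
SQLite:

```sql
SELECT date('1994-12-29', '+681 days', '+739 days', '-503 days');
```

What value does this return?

1997-07-03

Applying '+681 days' to 1994-12-29: counting 681 days forward gives 1996-11-09.
Applying '+739 days' to 1996-11-09: counting 739 days forward gives 1998-11-18.
Applying '-503 days' to 1998-11-18: counting 503 days back gives 1997-07-03.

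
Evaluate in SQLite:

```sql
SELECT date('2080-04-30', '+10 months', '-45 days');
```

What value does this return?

2081-01-16

Adding +10 months to 2080-04-30 targets 2081-02-30. February 2081 has only 28 days, so SQLite normalizes the 2-day overflow forward to 2081-03-02.
Applying '-45 days' to 2081-03-02: counting 45 days back gives 2081-01-16.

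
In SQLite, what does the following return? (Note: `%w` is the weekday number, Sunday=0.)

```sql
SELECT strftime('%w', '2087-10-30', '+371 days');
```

4

First apply '+371 days': 2087-10-30 → 2088-11-04.
2088-11-04 is a Thursday; with Sunday=0 that is 4.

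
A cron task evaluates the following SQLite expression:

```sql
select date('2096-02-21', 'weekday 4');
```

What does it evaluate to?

2096-02-23

`weekday 4` advances to the next Thursday; 2096-02-21 is a Tuesday, so it moves forward to 2096-02-23.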